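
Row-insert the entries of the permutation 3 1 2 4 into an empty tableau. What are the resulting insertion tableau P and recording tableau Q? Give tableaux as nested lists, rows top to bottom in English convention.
Insert each entry of the permutation into P by Schensted row insertion, recording in Q the position of each new cell.

Insert 3: appended to row 1. P = [[3]].
Insert 1: 1 bumps 3 from row 1; 3 starts row 2. P = [[1], [3]].
Insert 2: appended to row 1. P = [[1, 2], [3]].
Insert 4: appended to row 1. P = [[1, 2, 4], [3]].

So P = [[1, 2, 4], [3]], Q = [[1, 3, 4], [2]].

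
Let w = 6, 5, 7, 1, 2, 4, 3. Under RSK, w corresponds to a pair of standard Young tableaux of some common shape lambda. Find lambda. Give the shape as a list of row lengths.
[3, 2, 1, 1]

RSK row insertion gives P = [[1, 2, 3], [4, 7], [5], [6]], which has shape [3, 2, 1, 1].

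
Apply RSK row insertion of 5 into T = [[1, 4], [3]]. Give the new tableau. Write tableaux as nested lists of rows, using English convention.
5 is larger than every entry of row 1, so it is appended to row 1. The new tableau is [[1, 4, 5], [3]].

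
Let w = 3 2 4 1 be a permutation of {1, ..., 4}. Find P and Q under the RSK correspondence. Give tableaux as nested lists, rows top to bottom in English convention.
Insert each entry of the permutation into P by Schensted row insertion, recording in Q the position of each new cell.

After inserting 3: P = [[3]].
After inserting 2: P = [[2], [3]].
After inserting 4: P = [[2, 4], [3]].
After inserting 1: P = [[1, 4], [2], [3]].

So P = [[1, 4], [2], [3]], Q = [[1, 3], [2], [4]].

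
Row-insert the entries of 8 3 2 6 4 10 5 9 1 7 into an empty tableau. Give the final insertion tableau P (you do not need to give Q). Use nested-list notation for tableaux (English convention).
Insert 8: appended to row 1. P = [[8]].
Insert 3: 3 bumps 8 from row 1; 8 starts row 2. P = [[3], [8]].
Insert 2: 2 bumps 3 from row 1; 3 bumps 8 from row 2; 8 starts row 3. P = [[2], [3], [8]].
Insert 6: appended to row 1. P = [[2, 6], [3], [8]].
Insert 4: 4 bumps 6 from row 1; 6 appends to row 2. P = [[2, 4], [3, 6], [8]].
Insert 10: appended to row 1. P = [[2, 4, 10], [3, 6], [8]].
Insert 5: 5 bumps 10 from row 1; 10 appends to row 2. P = [[2, 4, 5], [3, 6, 10], [8]].
Insert 9: appended to row 1. P = [[2, 4, 5, 9], [3, 6, 10], [8]].
Insert 1: 1 bumps 2 from row 1; 2 bumps 3 from row 2; 3 bumps 8 from row 3; 8 starts row 4. P = [[1, 4, 5, 9], [2, 6, 10], [3], [8]].
Insert 7: 7 bumps 9 from row 1; 9 bumps 10 from row 2; 10 appends to row 3. P = [[1, 4, 5, 7], [2, 6, 9], [3, 10], [8]].

So P = [[1, 4, 5, 7], [2, 6, 9], [3, 10], [8]].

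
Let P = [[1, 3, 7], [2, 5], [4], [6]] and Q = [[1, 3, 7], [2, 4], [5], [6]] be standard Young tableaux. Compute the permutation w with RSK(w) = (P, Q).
Reverse RSK: for i = n, n-1, ..., 1, locate i in Q, remove the corresponding corner cell from P, and reverse-bump its entry up through P; the value ejected from row 1 is w(i).

So w = 4 2 6 5 3 1 7.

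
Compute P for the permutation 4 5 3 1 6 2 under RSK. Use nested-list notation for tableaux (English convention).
P = [[1, 2, 6], [3, 5], [4]]

After inserting 4: P = [[4]].
After inserting 5: P = [[4, 5]].
After inserting 3: P = [[3, 5], [4]].
After inserting 1: P = [[1, 5], [3], [4]].
After inserting 6: P = [[1, 5, 6], [3], [4]].
After inserting 2: P = [[1, 2, 6], [3, 5], [4]].

So P = [[1, 2, 6], [3, 5], [4]].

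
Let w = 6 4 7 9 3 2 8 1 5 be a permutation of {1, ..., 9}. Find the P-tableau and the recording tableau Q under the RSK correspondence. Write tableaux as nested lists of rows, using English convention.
P = [[1, 5, 8], [2, 7], [3, 9], [4], [6]], Q = [[1, 3, 4], [2, 7], [5, 9], [6], [8]]

Insert each entry of the permutation into P by Schensted row insertion, recording in Q the position of each new cell.

After inserting 6: P = [[6]].
After inserting 4: P = [[4], [6]].
After inserting 7: P = [[4, 7], [6]].
After inserting 9: P = [[4, 7, 9], [6]].
After inserting 3: P = [[3, 7, 9], [4], [6]].
After inserting 2: P = [[2, 7, 9], [3], [4], [6]].
After inserting 8: P = [[2, 7, 8], [3, 9], [4], [6]].
After inserting 1: P = [[1, 7, 8], [2, 9], [3], [4], [6]].
After inserting 5: P = [[1, 5, 8], [2, 7], [3, 9], [4], [6]].

So P = [[1, 5, 8], [2, 7], [3, 9], [4], [6]], Q = [[1, 3, 4], [2, 7], [5, 9], [6], [8]].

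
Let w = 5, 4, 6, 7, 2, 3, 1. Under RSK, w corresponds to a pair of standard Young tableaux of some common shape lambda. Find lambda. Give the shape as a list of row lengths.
[3, 2, 1, 1]

Row-insert each entry into an empty tableau.

After inserting 5: P = [[5]].
After inserting 4: P = [[4], [5]].
After inserting 6: P = [[4, 6], [5]].
After inserting 7: P = [[4, 6, 7], [5]].
After inserting 2: P = [[2, 6, 7], [4], [5]].
After inserting 3: P = [[2, 3, 7], [4, 6], [5]].
After inserting 1: P = [[1, 3, 7], [2, 6], [4], [5]].

The final insertion tableau P = [[1, 3, 7], [2, 6], [4], [5]] has shape [3, 2, 1, 1].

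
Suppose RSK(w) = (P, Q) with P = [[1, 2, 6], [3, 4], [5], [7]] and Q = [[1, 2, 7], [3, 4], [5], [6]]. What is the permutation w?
3 7 1 5 4 2 6

Reverse the RSK construction: for i from n down to 1, find the cell of Q containing i, remove the entry at that cell from P, and reverse-bump it up through P; the value ejected from row 1 is w(i).

Step i=7: Q has 7 at row 1, column 3; remove that cell from P, ejecting 6. So w(7) = 6. P is now [[1, 2], [3, 4], [5], [7]].
Step i=6: Q has 6 at row 4, column 1; remove 7 from row 4 of P and reverse-bump: 7 enters row 3 and ejects 5; 5 enters row 2 and ejects 4; 4 enters row 1 and ejects 2. So w(6) = 2. P is now [[1, 4], [3, 5], [7]].
Step i=5: Q has 5 at row 3, column 1; remove 7 from row 3 of P and reverse-bump: 7 enters row 2 and ejects 5; 5 enters row 1 and ejects 4. So w(5) = 4. P is now [[1, 5], [3, 7]].
Step i=4: Q has 4 at row 2, column 2; remove 7 from row 2 of P and reverse-bump: 7 enters row 1 and ejects 5. So w(4) = 5. P is now [[1, 7], [3]].
Step i=3: Q has 3 at row 2, column 1; remove 3 from row 2 of P and reverse-bump: 3 enters row 1 and ejects 1. So w(3) = 1. P is now [[3, 7]].
Step i=2: Q has 2 at row 1, column 2; remove that cell from P, ejecting 7. So w(2) = 7. P is now [[3]].
Step i=1: Q has 1 at row 1, column 1; remove that cell from P, ejecting 3. So w(1) = 3. P is now [].

So w = 3 7 1 5 4 2 6.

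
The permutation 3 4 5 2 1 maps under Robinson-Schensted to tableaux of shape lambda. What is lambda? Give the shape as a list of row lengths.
RSK row insertion gives P = [[1, 4, 5], [2], [3]], which has shape [3, 1, 1].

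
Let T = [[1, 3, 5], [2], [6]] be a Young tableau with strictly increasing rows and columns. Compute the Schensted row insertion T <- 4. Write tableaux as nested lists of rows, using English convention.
[[1, 3, 4], [2, 5], [6]]

In row 1, 4 replaces 5 (the leftmost entry greater than 4); 5 is bumped to row 2. 5 is appended to row 2. The new tableau is [[1, 3, 4], [2, 5], [6]].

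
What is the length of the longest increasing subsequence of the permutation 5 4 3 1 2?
2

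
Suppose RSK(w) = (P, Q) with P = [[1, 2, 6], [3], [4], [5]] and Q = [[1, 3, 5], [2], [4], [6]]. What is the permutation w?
Reverse the RSK construction: for i from n down to 1, find the cell of Q containing i, remove the entry at that cell from P, and reverse-bump it up through P; the value ejected from row 1 is w(i).

Step i=6: Q has 6 at row 4, column 1; remove 5 from row 4 of P and reverse-bump: 5 enters row 3 and ejects 4; 4 enters row 2 and ejects 3; 3 enters row 1 and ejects 2. So w(6) = 2. P is now [[1, 3, 6], [4], [5]].
Step i=5: Q has 5 at row 1, column 3; remove that cell from P, ejecting 6. So w(5) = 6. P is now [[1, 3], [4], [5]].
Step i=4: Q has 4 at row 3, column 1; remove 5 from row 3 of P and reverse-bump: 5 enters row 2 and ejects 4; 4 enters row 1 and ejects 3. So w(4) = 3. P is now [[1, 4], [5]].
Step i=3: Q has 3 at row 1, column 2; remove that cell from P, ejecting 4. So w(3) = 4. P is now [[1], [5]].
Step i=2: Q has 2 at row 2, column 1; remove 5 from row 2 of P and reverse-bump: 5 enters row 1 and ejects 1. So w(2) = 1. P is now [[5]].
Step i=1: Q has 1 at row 1, column 1; remove that cell from P, ejecting 5. So w(1) = 5. P is now [].

So w = 5 1 4 3 6 2.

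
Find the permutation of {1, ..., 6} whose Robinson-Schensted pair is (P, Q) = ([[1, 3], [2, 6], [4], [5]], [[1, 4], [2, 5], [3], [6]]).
5 4 2 6 3 1

Reverse the RSK construction: for i from n down to 1, find the cell of Q containing i, remove the entry at that cell from P, and reverse-bump it up through P; the value ejected from row 1 is w(i).

Step i=6: Q has 6 at row 4, column 1; remove 5 from row 4 of P and reverse-bump: 5 enters row 3 and ejects 4; 4 enters row 2 and ejects 2; 2 enters row 1 and ejects 1. So w(6) = 1. P is now [[2, 3], [4, 6], [5]].
Step i=5: Q has 5 at row 2, column 2; remove 6 from row 2 of P and reverse-bump: 6 enters row 1 and ejects 3. So w(5) = 3. P is now [[2, 6], [4], [5]].
Step i=4: Q has 4 at row 1, column 2; remove that cell from P, ejecting 6. So w(4) = 6. P is now [[2], [4], [5]].
Step i=3: Q has 3 at row 3, column 1; remove 5 from row 3 of P and reverse-bump: 5 enters row 2 and ejects 4; 4 enters row 1 and ejects 2. So w(3) = 2. P is now [[4], [5]].
Step i=2: Q has 2 at row 2, column 1; remove 5 from row 2 of P and reverse-bump: 5 enters row 1 and ejects 4. So w(2) = 4. P is now [[5]].
Step i=1: Q has 1 at row 1, column 1; remove that cell from P, ejecting 5. So w(1) = 5. P is now [].

So w = 5 4 2 6 3 1.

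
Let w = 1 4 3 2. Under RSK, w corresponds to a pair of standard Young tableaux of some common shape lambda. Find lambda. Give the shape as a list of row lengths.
[2, 1, 1]

RSK row insertion gives P = [[1, 2], [3], [4]], which has shape [2, 1, 1].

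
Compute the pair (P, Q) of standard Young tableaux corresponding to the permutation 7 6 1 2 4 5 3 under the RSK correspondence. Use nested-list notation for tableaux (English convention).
P = [[1, 2, 3, 5], [4], [6], [7]], Q = [[1, 4, 5, 6], [2], [3], [7]]

Insert each entry of the permutation into P by Schensted row insertion, recording in Q the position of each new cell.

After inserting 7: P = [[7]].
After inserting 6: P = [[6], [7]].
After inserting 1: P = [[1], [6], [7]].
After inserting 2: P = [[1, 2], [6], [7]].
After inserting 4: P = [[1, 2, 4], [6], [7]].
After inserting 5: P = [[1, 2, 4, 5], [6], [7]].
After inserting 3: P = [[1, 2, 3, 5], [4], [6], [7]].

So P = [[1, 2, 3, 5], [4], [6], [7]], Q = [[1, 4, 5, 6], [2], [3], [7]].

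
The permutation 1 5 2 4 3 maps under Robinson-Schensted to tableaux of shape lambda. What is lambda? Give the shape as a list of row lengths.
Row-insert each entry into an empty tableau.

After inserting 1: P = [[1]].
After inserting 5: P = [[1, 5]].
After inserting 2: P = [[1, 2], [5]].
After inserting 4: P = [[1, 2, 4], [5]].
After inserting 3: P = [[1, 2, 3], [4], [5]].

The final insertion tableau P = [[1, 2, 3], [4], [5]] has shape [3, 1, 1].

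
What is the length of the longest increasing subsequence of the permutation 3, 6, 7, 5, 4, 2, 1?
3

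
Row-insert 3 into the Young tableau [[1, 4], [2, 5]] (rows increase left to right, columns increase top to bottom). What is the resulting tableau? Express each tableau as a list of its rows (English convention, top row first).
In row 1, 3 replaces 4 (the leftmost entry greater than 3); 4 is bumped to row 2. In row 2, 4 replaces 5 (the leftmost entry greater than 4); 5 is bumped to row 3. 5 starts a new row 3. The new tableau is [[1, 3], [2, 4], [5]].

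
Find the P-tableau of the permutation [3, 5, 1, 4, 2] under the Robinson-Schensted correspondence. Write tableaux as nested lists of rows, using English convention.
Insert 3: appended to row 1. P = [[3]].
Insert 5: appended to row 1. P = [[3, 5]].
Insert 1: 1 bumps 3 from row 1; 3 starts row 2. P = [[1, 5], [3]].
Insert 4: 4 bumps 5 from row 1; 5 appends to row 2. P = [[1, 4], [3, 5]].
Insert 2: 2 bumps 4 from row 1; 4 bumps 5 from row 2; 5 starts row 3. P = [[1, 2], [3, 4], [5]].

So P = [[1, 2], [3, 4], [5]].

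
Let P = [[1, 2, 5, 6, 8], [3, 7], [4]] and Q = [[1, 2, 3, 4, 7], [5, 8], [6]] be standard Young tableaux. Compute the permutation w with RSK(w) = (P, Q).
1 4 5 7 3 2 8 6

Reverse the RSK construction: for i from n down to 1, find the cell of Q containing i, remove the entry at that cell from P, and reverse-bump it up through P; the value ejected from row 1 is w(i).

Step i=8: Q has 8 at row 2, column 2; remove 7 from row 2 of P and reverse-bump: 7 enters row 1 and ejects 6. So w(8) = 6. P is now [[1, 2, 5, 7, 8], [3], [4]].
Step i=7: Q has 7 at row 1, column 5; remove that cell from P, ejecting 8. So w(7) = 8. P is now [[1, 2, 5, 7], [3], [4]].
Step i=6: Q has 6 at row 3, column 1; remove 4 from row 3 of P and reverse-bump: 4 enters row 2 and ejects 3; 3 enters row 1 and ejects 2. So w(6) = 2. P is now [[1, 3, 5, 7], [4]].
Step i=5: Q has 5 at row 2, column 1; remove 4 from row 2 of P and reverse-bump: 4 enters row 1 and ejects 3. So w(5) = 3. P is now [[1, 4, 5, 7]].
Step i=4: Q has 4 at row 1, column 4; remove that cell from P, ejecting 7. So w(4) = 7. P is now [[1, 4, 5]].
Step i=3: Q has 3 at row 1, column 3; remove that cell from P, ejecting 5. So w(3) = 5. P is now [[1, 4]].
Step i=2: Q has 2 at row 1, column 2; remove that cell from P, ejecting 4. So w(2) = 4. P is now [[1]].
Step i=1: Q has 1 at row 1, column 1; remove that cell from P, ejecting 1. So w(1) = 1. P is now [].

So w = 1 4 5 7 3 2 8 6.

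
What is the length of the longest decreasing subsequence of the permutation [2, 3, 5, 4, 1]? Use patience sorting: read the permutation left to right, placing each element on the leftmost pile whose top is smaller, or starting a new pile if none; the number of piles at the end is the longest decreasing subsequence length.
2: new pile. tops = [2]
3: onto pile 1 (replacing 2). tops = [3]
5: onto pile 1 (replacing 3). tops = [5]
4: new pile. tops = [5, 4]
1: new pile. tops = [5, 4, 1]

3 piles, so the longest decreasing subsequence has length 3.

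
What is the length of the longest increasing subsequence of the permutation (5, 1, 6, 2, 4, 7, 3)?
4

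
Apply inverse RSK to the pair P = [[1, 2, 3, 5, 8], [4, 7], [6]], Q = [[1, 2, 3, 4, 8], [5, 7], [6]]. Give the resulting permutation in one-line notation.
1 2 6 7 4 3 5 8

Reverse the RSK construction: for i from n down to 1, find the cell of Q containing i, remove the entry at that cell from P, and reverse-bump it up through P; the value ejected from row 1 is w(i).

Step i=8: Q has 8 at row 1, column 5; remove that cell from P, ejecting 8. So w(8) = 8. P is now [[1, 2, 3, 5], [4, 7], [6]].
Step i=7: Q has 7 at row 2, column 2; remove 7 from row 2 of P and reverse-bump: 7 enters row 1 and ejects 5. So w(7) = 5. P is now [[1, 2, 3, 7], [4], [6]].
Step i=6: Q has 6 at row 3, column 1; remove 6 from row 3 of P and reverse-bump: 6 enters row 2 and ejects 4; 4 enters row 1 and ejects 3. So w(6) = 3. P is now [[1, 2, 4, 7], [6]].
Step i=5: Q has 5 at row 2, column 1; remove 6 from row 2 of P and reverse-bump: 6 enters row 1 and ejects 4. So w(5) = 4. P is now [[1, 2, 6, 7]].
Step i=4: Q has 4 at row 1, column 4; remove that cell from P, ejecting 7. So w(4) = 7. P is now [[1, 2, 6]].
Step i=3: Q has 3 at row 1, column 3; remove that cell from P, ejecting 6. So w(3) = 6. P is now [[1, 2]].
Step i=2: Q has 2 at row 1, column 2; remove that cell from P, ejecting 2. So w(2) = 2. P is now [[1]].
Step i=1: Q has 1 at row 1, column 1; remove that cell from P, ejecting 1. So w(1) = 1. P is now [].

So w = 1 2 6 7 4 3 5 8.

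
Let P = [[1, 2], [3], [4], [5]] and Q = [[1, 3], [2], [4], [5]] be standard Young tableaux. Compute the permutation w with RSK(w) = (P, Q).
Reverse RSK: for i = n, n-1, ..., 1, locate i in Q, remove the corresponding corner cell from P, and reverse-bump its entry up through P; the value ejected from row 1 is w(i).

So w = 5 1 4 3 2.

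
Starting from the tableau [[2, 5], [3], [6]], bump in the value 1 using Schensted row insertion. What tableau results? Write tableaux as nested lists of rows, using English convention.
[[1, 5], [2], [3], [6]]

In row 1, 1 replaces 2 (the leftmost entry greater than 1); 2 is bumped to row 2. In row 2, 2 replaces 3 (the leftmost entry greater than 2); 3 is bumped to row 3. In row 3, 3 replaces 6 (the leftmost entry greater than 3); 6 is bumped to row 4. 6 starts a new row 4. The new tableau is [[1, 5], [2], [3], [6]].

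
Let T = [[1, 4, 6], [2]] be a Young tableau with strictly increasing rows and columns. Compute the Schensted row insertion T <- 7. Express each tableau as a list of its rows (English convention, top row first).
[[1, 4, 6, 7], [2]]

7 is larger than every entry of row 1, so it is appended to row 1. The new tableau is [[1, 4, 6, 7], [2]].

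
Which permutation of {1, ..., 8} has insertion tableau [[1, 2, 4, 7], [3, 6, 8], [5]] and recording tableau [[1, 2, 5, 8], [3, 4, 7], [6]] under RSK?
Reverse the RSK construction: for i from n down to 1, find the cell of Q containing i, remove the entry at that cell from P, and reverse-bump it up through P; the value ejected from row 1 is w(i).

Step i=8: Q has 8 at row 1, column 4; remove that cell from P, ejecting 7. So w(8) = 7. P is now [[1, 2, 4], [3, 6, 8], [5]].
Step i=7: Q has 7 at row 2, column 3; remove 8 from row 2 of P and reverse-bump: 8 enters row 1 and ejects 4. So w(7) = 4. P is now [[1, 2, 8], [3, 6], [5]].
Step i=6: Q has 6 at row 3, column 1; remove 5 from row 3 of P and reverse-bump: 5 enters row 2 and ejects 3; 3 enters row 1 and ejects 2. So w(6) = 2. P is now [[1, 3, 8], [5, 6]].
Step i=5: Q has 5 at row 1, column 3; remove that cell from P, ejecting 8. So w(5) = 8. P is now [[1, 3], [5, 6]].
Step i=4: Q has 4 at row 2, column 2; remove 6 from row 2 of P and reverse-bump: 6 enters row 1 and ejects 3. So w(4) = 3. P is now [[1, 6], [5]].
Step i=3: Q has 3 at row 2, column 1; remove 5 from row 2 of P and reverse-bump: 5 enters row 1 and ejects 1. So w(3) = 1. P is now [[5, 6]].
Step i=2: Q has 2 at row 1, column 2; remove that cell from P, ejecting 6. So w(2) = 6. P is now [[5]].
Step i=1: Q has 1 at row 1, column 1; remove that cell from P, ejecting 5. So w(1) = 5. P is now [].

So w = 5 6 1 3 8 2 4 7.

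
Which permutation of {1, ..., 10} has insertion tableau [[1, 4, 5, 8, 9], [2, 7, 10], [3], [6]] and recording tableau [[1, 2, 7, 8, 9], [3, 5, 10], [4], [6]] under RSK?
Reverse the RSK construction: for i from n down to 1, find the cell of Q containing i, remove the entry at that cell from P, and reverse-bump it up through P; the value ejected from row 1 is w(i).

Step i=10: Q has 10 at row 2, column 3; remove 10 from row 2 of P and reverse-bump: 10 enters row 1 and ejects 9. So w(10) = 9. P is now [[1, 4, 5, 8, 10], [2, 7], [3], [6]].
Step i=9: Q has 9 at row 1, column 5; remove that cell from P, ejecting 10. So w(9) = 10. P is now [[1, 4, 5, 8], [2, 7], [3], [6]].
Step i=8: Q has 8 at row 1, column 4; remove that cell from P, ejecting 8. So w(8) = 8. P is now [[1, 4, 5], [2, 7], [3], [6]].
Step i=7: Q has 7 at row 1, column 3; remove that cell from P, ejecting 5. So w(7) = 5. P is now [[1, 4], [2, 7], [3], [6]].
Step i=6: Q has 6 at row 4, column 1; remove 6 from row 4 of P and reverse-bump: 6 enters row 3 and ejects 3; 3 enters row 2 and ejects 2; 2 enters row 1 and ejects 1. So w(6) = 1. P is now [[2, 4], [3, 7], [6]].
Step i=5: Q has 5 at row 2, column 2; remove 7 from row 2 of P and reverse-bump: 7 enters row 1 and ejects 4. So w(5) = 4. P is now [[2, 7], [3], [6]].
Step i=4: Q has 4 at row 3, column 1; remove 6 from row 3 of P and reverse-bump: 6 enters row 2 and ejects 3; 3 enters row 1 and ejects 2. So w(4) = 2. P is now [[3, 7], [6]].
Step i=3: Q has 3 at row 2, column 1; remove 6 from row 2 of P and reverse-bump: 6 enters row 1 and ejects 3. So w(3) = 3. P is now [[6, 7]].
Step i=2: Q has 2 at row 1, column 2; remove that cell from P, ejecting 7. So w(2) = 7. P is now [[6]].
Step i=1: Q has 1 at row 1, column 1; remove that cell from P, ejecting 6. So w(1) = 6. P is now [].

So w = 6 7 3 2 4 1 5 8 10 9.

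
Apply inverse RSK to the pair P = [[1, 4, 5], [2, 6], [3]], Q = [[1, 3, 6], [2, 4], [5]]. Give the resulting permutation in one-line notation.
3 2 6 4 1 5

Reverse the RSK construction: for i from n down to 1, find the cell of Q containing i, remove the entry at that cell from P, and reverse-bump it up through P; the value ejected from row 1 is w(i).

Step i=6: Q has 6 at row 1, column 3; remove that cell from P, ejecting 5. So w(6) = 5. P is now [[1, 4], [2, 6], [3]].
Step i=5: Q has 5 at row 3, column 1; remove 3 from row 3 of P and reverse-bump: 3 enters row 2 and ejects 2; 2 enters row 1 and ejects 1. So w(5) = 1. P is now [[2, 4], [3, 6]].
Step i=4: Q has 4 at row 2, column 2; remove 6 from row 2 of P and reverse-bump: 6 enters row 1 and ejects 4. So w(4) = 4. P is now [[2, 6], [3]].
Step i=3: Q has 3 at row 1, column 2; remove that cell from P, ejecting 6. So w(3) = 6. P is now [[2], [3]].
Step i=2: Q has 2 at row 2, column 1; remove 3 from row 2 of P and reverse-bump: 3 enters row 1 and ejects 2. So w(2) = 2. P is now [[3]].
Step i=1: Q has 1 at row 1, column 1; remove that cell from P, ejecting 3. So w(1) = 3. P is now [].

So w = 3 2 6 4 1 5.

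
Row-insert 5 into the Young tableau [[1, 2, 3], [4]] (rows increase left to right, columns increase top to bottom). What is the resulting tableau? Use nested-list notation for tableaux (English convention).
5 is larger than every entry of row 1, so it is appended to row 1. The new tableau is [[1, 2, 3, 5], [4]].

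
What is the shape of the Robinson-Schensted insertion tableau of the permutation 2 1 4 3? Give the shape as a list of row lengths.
[2, 2]

RSK row insertion gives P = [[1, 3], [2, 4]], which has shape [2, 2].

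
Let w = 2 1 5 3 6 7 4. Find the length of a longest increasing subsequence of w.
4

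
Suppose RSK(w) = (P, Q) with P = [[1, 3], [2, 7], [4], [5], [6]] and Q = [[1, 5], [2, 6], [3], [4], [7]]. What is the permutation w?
Reverse the RSK construction: for i from n down to 1, find the cell of Q containing i, remove the entry at that cell from P, and reverse-bump it up through P; the value ejected from row 1 is w(i).

Step i=7: Q has 7 at row 5, column 1; remove 6 from row 5 of P and reverse-bump: 6 enters row 4 and ejects 5; 5 enters row 3 and ejects 4; 4 enters row 2 and ejects 2; 2 enters row 1 and ejects 1. So w(7) = 1. P is now [[2, 3], [4, 7], [5], [6]].
Step i=6: Q has 6 at row 2, column 2; remove 7 from row 2 of P and reverse-bump: 7 enters row 1 and ejects 3. So w(6) = 3. P is now [[2, 7], [4], [5], [6]].
Step i=5: Q has 5 at row 1, column 2; remove that cell from P, ejecting 7. So w(5) = 7. P is now [[2], [4], [5], [6]].
Step i=4: Q has 4 at row 4, column 1; remove 6 from row 4 of P and reverse-bump: 6 enters row 3 and ejects 5; 5 enters row 2 and ejects 4; 4 enters row 1 and ejects 2. So w(4) = 2. P is now [[4], [5], [6]].
Step i=3: Q has 3 at row 3, column 1; remove 6 from row 3 of P and reverse-bump: 6 enters row 2 and ejects 5; 5 enters row 1 and ejects 4. So w(3) = 4. P is now [[5], [6]].
Step i=2: Q has 2 at row 2, column 1; remove 6 from row 2 of P and reverse-bump: 6 enters row 1 and ejects 5. So w(2) = 5. P is now [[6]].
Step i=1: Q has 1 at row 1, column 1; remove that cell from P, ejecting 6. So w(1) = 6. P is now [].

So w = 6 5 4 2 7 3 1.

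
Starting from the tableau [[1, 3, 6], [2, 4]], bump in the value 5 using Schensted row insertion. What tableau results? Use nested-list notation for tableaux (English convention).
[[1, 3, 5], [2, 4, 6]]

In row 1, 5 replaces 6 (the leftmost entry greater than 5); 6 is bumped to row 2. 6 is appended to row 2. The new tableau is [[1, 3, 5], [2, 4, 6]].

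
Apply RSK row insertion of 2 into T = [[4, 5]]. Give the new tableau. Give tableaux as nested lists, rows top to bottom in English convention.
[[2, 5], [4]]

In row 1, 2 replaces 4 (the leftmost entry greater than 2); 4 is bumped to row 2. 4 starts a new row 2. The new tableau is [[2, 5], [4]].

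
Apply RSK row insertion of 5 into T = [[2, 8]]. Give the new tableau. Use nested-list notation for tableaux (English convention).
[[2, 5], [8]]

In row 1, 5 replaces 8 (the leftmost entry greater than 5); 8 is bumped to row 2. 8 starts a new row 2. The new tableau is [[2, 5], [8]].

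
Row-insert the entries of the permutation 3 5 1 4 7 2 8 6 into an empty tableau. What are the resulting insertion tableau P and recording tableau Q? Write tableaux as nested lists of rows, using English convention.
Insert each entry of the permutation into P by Schensted row insertion, recording in Q the position of each new cell.

Insert 3: appended to row 1. P = [[3]], Q = [[1]].
Insert 5: appended to row 1. P = [[3, 5]], Q = [[1, 2]].
Insert 1: 1 bumps 3 from row 1; 3 starts row 2. P = [[1, 5], [3]], Q = [[1, 2], [3]].
Insert 4: 4 bumps 5 from row 1; 5 appends to row 2. P = [[1, 4], [3, 5]], Q = [[1, 2], [3, 4]].
Insert 7: appended to row 1. P = [[1, 4, 7], [3, 5]], Q = [[1, 2, 5], [3, 4]].
Insert 2: 2 bumps 4 from row 1; 4 bumps 5 from row 2; 5 starts row 3. P = [[1, 2, 7], [3, 4], [5]], Q = [[1, 2, 5], [3, 4], [6]].
Insert 8: appended to row 1. P = [[1, 2, 7, 8], [3, 4], [5]], Q = [[1, 2, 5, 7], [3, 4], [6]].
Insert 6: 6 bumps 7 from row 1; 7 appends to row 2. P = [[1, 2, 6, 8], [3, 4, 7], [5]], Q = [[1, 2, 5, 7], [3, 4, 8], [6]].

So P = [[1, 2, 6, 8], [3, 4, 7], [5]], Q = [[1, 2, 5, 7], [3, 4, 8], [6]].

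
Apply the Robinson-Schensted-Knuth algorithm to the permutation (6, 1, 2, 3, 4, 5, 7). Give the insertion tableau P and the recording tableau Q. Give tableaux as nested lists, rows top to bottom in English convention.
P = [[1, 2, 3, 4, 5, 7], [6]], Q = [[1, 3, 4, 5, 6, 7], [2]]

Insert each entry of the permutation into P by Schensted row insertion, recording in Q the position of each new cell.

Insert 6: appended to row 1. P = [[6]].
Insert 1: 1 bumps 6 from row 1; 6 starts row 2. P = [[1], [6]].
Insert 2: appended to row 1. P = [[1, 2], [6]].
Insert 3: appended to row 1. P = [[1, 2, 3], [6]].
Insert 4: appended to row 1. P = [[1, 2, 3, 4], [6]].
Insert 5: appended to row 1. P = [[1, 2, 3, 4, 5], [6]].
Insert 7: appended to row 1. P = [[1, 2, 3, 4, 5, 7], [6]].

So P = [[1, 2, 3, 4, 5, 7], [6]], Q = [[1, 3, 4, 5, 6, 7], [2]].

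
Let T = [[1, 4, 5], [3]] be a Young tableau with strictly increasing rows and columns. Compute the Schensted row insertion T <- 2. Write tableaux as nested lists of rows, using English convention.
In row 1, 2 replaces 4 (the leftmost entry greater than 2); 4 is bumped to row 2. 4 is appended to row 2. The new tableau is [[1, 2, 5], [3, 4]].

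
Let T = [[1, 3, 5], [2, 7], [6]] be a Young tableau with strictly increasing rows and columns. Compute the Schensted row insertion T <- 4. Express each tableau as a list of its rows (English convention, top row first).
[[1, 3, 4], [2, 5], [6, 7]]

In row 1, 4 replaces 5 (the leftmost entry greater than 4); 5 is bumped to row 2. In row 2, 5 replaces 7 (the leftmost entry greater than 5); 7 is bumped to row 3. 7 is appended to row 3. The new tableau is [[1, 3, 4], [2, 5], [6, 7]].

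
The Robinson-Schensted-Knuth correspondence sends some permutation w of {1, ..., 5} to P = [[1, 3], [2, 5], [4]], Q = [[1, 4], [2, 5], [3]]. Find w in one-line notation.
Reverse the RSK construction: for i from n down to 1, find the cell of Q containing i, remove the entry at that cell from P, and reverse-bump it up through P; the value ejected from row 1 is w(i).

Step i=5: Q has 5 at row 2, column 2; remove 5 from row 2 of P and reverse-bump: 5 enters row 1 and ejects 3. So w(5) = 3. P is now [[1, 5], [2], [4]].
Step i=4: Q has 4 at row 1, column 2; remove that cell from P, ejecting 5. So w(4) = 5. P is now [[1], [2], [4]].
Step i=3: Q has 3 at row 3, column 1; remove 4 from row 3 of P and reverse-bump: 4 enters row 2 and ejects 2; 2 enters row 1 and ejects 1. So w(3) = 1. P is now [[2], [4]].
Step i=2: Q has 2 at row 2, column 1; remove 4 from row 2 of P and reverse-bump: 4 enters row 1 and ejects 2. So w(2) = 2. P is now [[4]].
Step i=1: Q has 1 at row 1, column 1; remove that cell from P, ejecting 4. So w(1) = 4. P is now [].

So w = 4 2 1 5 3.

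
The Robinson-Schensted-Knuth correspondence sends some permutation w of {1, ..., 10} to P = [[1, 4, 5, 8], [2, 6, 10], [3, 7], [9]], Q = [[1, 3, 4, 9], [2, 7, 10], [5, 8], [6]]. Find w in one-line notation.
9 3 4 7 2 1 6 5 10 8

Reverse the RSK construction: for i from n down to 1, find the cell of Q containing i, remove the entry at that cell from P, and reverse-bump it up through P; the value ejected from row 1 is w(i).

Step i=10: Q has 10 at row 2, column 3; remove 10 from row 2 of P and reverse-bump: 10 enters row 1 and ejects 8. So w(10) = 8. P is now [[1, 4, 5, 10], [2, 6], [3, 7], [9]].
Step i=9: Q has 9 at row 1, column 4; remove that cell from P, ejecting 10. So w(9) = 10. P is now [[1, 4, 5], [2, 6], [3, 7], [9]].
Step i=8: Q has 8 at row 3, column 2; remove 7 from row 3 of P and reverse-bump: 7 enters row 2 and ejects 6; 6 enters row 1 and ejects 5. So w(8) = 5. P is now [[1, 4, 6], [2, 7], [3], [9]].
Step i=7: Q has 7 at row 2, column 2; remove 7 from row 2 of P and reverse-bump: 7 enters row 1 and ejects 6. So w(7) = 6. P is now [[1, 4, 7], [2], [3], [9]].
Step i=6: Q has 6 at row 4, column 1; remove 9 from row 4 of P and reverse-bump: 9 enters row 3 and ejects 3; 3 enters row 2 and ejects 2; 2 enters row 1 and ejects 1. So w(6) = 1. P is now [[2, 4, 7], [3], [9]].
Step i=5: Q has 5 at row 3, column 1; remove 9 from row 3 of P and reverse-bump: 9 enters row 2 and ejects 3; 3 enters row 1 and ejects 2. So w(5) = 2. P is now [[3, 4, 7], [9]].
Step i=4: Q has 4 at row 1, column 3; remove that cell from P, ejecting 7. So w(4) = 7. P is now [[3, 4], [9]].
Step i=3: Q has 3 at row 1, column 2; remove that cell from P, ejecting 4. So w(3) = 4. P is now [[3], [9]].
Step i=2: Q has 2 at row 2, column 1; remove 9 from row 2 of P and reverse-bump: 9 enters row 1 and ejects 3. So w(2) = 3. P is now [[9]].
Step i=1: Q has 1 at row 1, column 1; remove that cell from P, ejecting 9. So w(1) = 9. P is now [].

So w = 9 3 4 7 2 1 6 5 10 8.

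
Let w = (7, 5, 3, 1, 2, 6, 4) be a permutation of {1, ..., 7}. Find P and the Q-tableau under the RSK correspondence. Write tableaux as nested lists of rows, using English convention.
Insert each entry of the permutation into P by Schensted row insertion, recording in Q the position of each new cell.

Insert 7: appended to row 1. P = [[7]].
Insert 5: 5 bumps 7 from row 1; 7 starts row 2. P = [[5], [7]].
Insert 3: 3 bumps 5 from row 1; 5 bumps 7 from row 2; 7 starts row 3. P = [[3], [5], [7]].
Insert 1: 1 bumps 3 from row 1; 3 bumps 5 from row 2; 5 bumps 7 from row 3; 7 starts row 4. P = [[1], [3], [5], [7]].
Insert 2: appended to row 1. P = [[1, 2], [3], [5], [7]].
Insert 6: appended to row 1. P = [[1, 2, 6], [3], [5], [7]].
Insert 4: 4 bumps 6 from row 1; 6 appends to row 2. P = [[1, 2, 4], [3, 6], [5], [7]].

So P = [[1, 2, 4], [3, 6], [5], [7]], Q = [[1, 5, 6], [2, 7], [3], [4]].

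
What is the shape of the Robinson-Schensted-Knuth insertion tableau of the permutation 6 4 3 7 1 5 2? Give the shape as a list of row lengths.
Row-insert each entry into an empty tableau.

After inserting 6: P = [[6]].
After inserting 4: P = [[4], [6]].
After inserting 3: P = [[3], [4], [6]].
After inserting 7: P = [[3, 7], [4], [6]].
After inserting 1: P = [[1, 7], [3], [4], [6]].
After inserting 5: P = [[1, 5], [3, 7], [4], [6]].
After inserting 2: P = [[1, 2], [3, 5], [4, 7], [6]].

The final insertion tableau P = [[1, 2], [3, 5], [4, 7], [6]] has shape [2, 2, 2, 1].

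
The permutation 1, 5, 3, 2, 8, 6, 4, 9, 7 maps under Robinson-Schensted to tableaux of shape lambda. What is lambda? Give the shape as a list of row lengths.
[4, 3, 2]

Row-insert each entry into an empty tableau.

After inserting 1: P = [[1]].
After inserting 5: P = [[1, 5]].
After inserting 3: P = [[1, 3], [5]].
After inserting 2: P = [[1, 2], [3], [5]].
After inserting 8: P = [[1, 2, 8], [3], [5]].
After inserting 6: P = [[1, 2, 6], [3, 8], [5]].
After inserting 4: P = [[1, 2, 4], [3, 6], [5, 8]].
After inserting 9: P = [[1, 2, 4, 9], [3, 6], [5, 8]].
After inserting 7: P = [[1, 2, 4, 7], [3, 6, 9], [5, 8]].

The final insertion tableau P = [[1, 2, 4, 7], [3, 6, 9], [5, 8]] has shape [4, 3, 2].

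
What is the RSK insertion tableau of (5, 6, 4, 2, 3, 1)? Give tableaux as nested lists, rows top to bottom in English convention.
P = [[1, 3], [2, 6], [4], [5]]

Insert 5: appended to row 1. P = [[5]].
Insert 6: appended to row 1. P = [[5, 6]].
Insert 4: 4 bumps 5 from row 1; 5 starts row 2. P = [[4, 6], [5]].
Insert 2: 2 bumps 4 from row 1; 4 bumps 5 from row 2; 5 starts row 3. P = [[2, 6], [4], [5]].
Insert 3: 3 bumps 6 from row 1; 6 appends to row 2. P = [[2, 3], [4, 6], [5]].
Insert 1: 1 bumps 2 from row 1; 2 bumps 4 from row 2; 4 bumps 5 from row 3; 5 starts row 4. P = [[1, 3], [2, 6], [4], [5]].

So P = [[1, 3], [2, 6], [4], [5]].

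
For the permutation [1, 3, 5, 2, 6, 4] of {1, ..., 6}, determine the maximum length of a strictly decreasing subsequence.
2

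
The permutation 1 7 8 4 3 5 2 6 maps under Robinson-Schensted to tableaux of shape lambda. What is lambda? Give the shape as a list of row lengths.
[4, 2, 1, 1]

RSK row insertion gives P = [[1, 2, 5, 6], [3, 8], [4], [7]], which has shape [4, 2, 1, 1].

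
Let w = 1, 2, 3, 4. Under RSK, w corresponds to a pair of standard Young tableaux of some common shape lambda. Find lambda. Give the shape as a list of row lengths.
Row-insert each entry into an empty tableau.

After inserting 1: P = [[1]].
After inserting 2: P = [[1, 2]].
After inserting 3: P = [[1, 2, 3]].
After inserting 4: P = [[1, 2, 3, 4]].

The final insertion tableau P = [[1, 2, 3, 4]] has shape [4].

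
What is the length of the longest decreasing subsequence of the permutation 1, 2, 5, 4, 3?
3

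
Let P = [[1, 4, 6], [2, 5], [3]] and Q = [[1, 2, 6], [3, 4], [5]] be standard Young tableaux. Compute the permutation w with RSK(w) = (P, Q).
Reverse RSK: for i = n, n-1, ..., 1, locate i in Q, remove the corresponding corner cell from P, and reverse-bump its entry up through P; the value ejected from row 1 is w(i).

So w = 3 5 2 4 1 6.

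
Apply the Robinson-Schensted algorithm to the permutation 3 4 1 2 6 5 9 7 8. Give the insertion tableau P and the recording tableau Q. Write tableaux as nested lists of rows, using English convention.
Insert each entry of the permutation into P by Schensted row insertion, recording in Q the position of each new cell.

After inserting 3: P = [[3]].
After inserting 4: P = [[3, 4]].
After inserting 1: P = [[1, 4], [3]].
After inserting 2: P = [[1, 2], [3, 4]].
After inserting 6: P = [[1, 2, 6], [3, 4]].
After inserting 5: P = [[1, 2, 5], [3, 4, 6]].
After inserting 9: P = [[1, 2, 5, 9], [3, 4, 6]].
After inserting 7: P = [[1, 2, 5, 7], [3, 4, 6, 9]].
After inserting 8: P = [[1, 2, 5, 7, 8], [3, 4, 6, 9]].

So P = [[1, 2, 5, 7, 8], [3, 4, 6, 9]], Q = [[1, 2, 5, 7, 9], [3, 4, 6, 8]].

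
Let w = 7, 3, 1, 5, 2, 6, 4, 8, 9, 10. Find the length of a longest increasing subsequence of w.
6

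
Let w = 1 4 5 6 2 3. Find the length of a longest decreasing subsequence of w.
2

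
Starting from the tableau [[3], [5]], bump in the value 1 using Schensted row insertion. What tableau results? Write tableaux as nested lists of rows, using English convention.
In row 1, 1 replaces 3 (the leftmost entry greater than 1); 3 is bumped to row 2. In row 2, 3 replaces 5 (the leftmost entry greater than 3); 5 is bumped to row 3. 5 starts a new row 3. The new tableau is [[1], [3], [5]].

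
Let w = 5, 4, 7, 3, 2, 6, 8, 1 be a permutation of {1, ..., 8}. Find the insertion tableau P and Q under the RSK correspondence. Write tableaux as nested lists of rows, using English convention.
Insert each entry of the permutation into P by Schensted row insertion, recording in Q the position of each new cell.

After inserting 5: P = [[5]].
After inserting 4: P = [[4], [5]].
After inserting 7: P = [[4, 7], [5]].
After inserting 3: P = [[3, 7], [4], [5]].
After inserting 2: P = [[2, 7], [3], [4], [5]].
After inserting 6: P = [[2, 6], [3, 7], [4], [5]].
After inserting 8: P = [[2, 6, 8], [3, 7], [4], [5]].
After inserting 1: P = [[1, 6, 8], [2, 7], [3], [4], [5]].

So P = [[1, 6, 8], [2, 7], [3], [4], [5]], Q = [[1, 3, 7], [2, 6], [4], [5], [8]].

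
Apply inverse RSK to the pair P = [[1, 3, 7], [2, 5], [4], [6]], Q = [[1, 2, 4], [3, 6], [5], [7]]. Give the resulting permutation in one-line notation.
Reverse RSK: for i = n, n-1, ..., 1, locate i in Q, remove the corresponding corner cell from P, and reverse-bump its entry up through P; the value ejected from row 1 is w(i).

So w = 4 6 5 7 2 3 1.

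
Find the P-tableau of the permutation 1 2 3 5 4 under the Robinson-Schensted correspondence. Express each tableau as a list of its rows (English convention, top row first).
Insert 1: appended to row 1. P = [[1]].
Insert 2: appended to row 1. P = [[1, 2]].
Insert 3: appended to row 1. P = [[1, 2, 3]].
Insert 5: appended to row 1. P = [[1, 2, 3, 5]].
Insert 4: 4 bumps 5 from row 1; 5 starts row 2. P = [[1, 2, 3, 4], [5]].

So P = [[1, 2, 3, 4], [5]].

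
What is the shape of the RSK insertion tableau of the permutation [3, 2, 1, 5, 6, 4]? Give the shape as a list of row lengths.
[3, 2, 1]

RSK row insertion gives P = [[1, 4, 6], [2, 5], [3]], which has shape [3, 2, 1].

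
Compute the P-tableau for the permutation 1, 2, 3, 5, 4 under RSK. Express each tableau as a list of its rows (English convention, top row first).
P = [[1, 2, 3, 4], [5]]

Insert 1: appended to row 1. P = [[1]].
Insert 2: appended to row 1. P = [[1, 2]].
Insert 3: appended to row 1. P = [[1, 2, 3]].
Insert 5: appended to row 1. P = [[1, 2, 3, 5]].
Insert 4: 4 bumps 5 from row 1; 5 starts row 2. P = [[1, 2, 3, 4], [5]].

So P = [[1, 2, 3, 4], [5]].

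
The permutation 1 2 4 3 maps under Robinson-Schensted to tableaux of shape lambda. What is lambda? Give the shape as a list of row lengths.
[3, 1]

Row-insert each entry into an empty tableau.

After inserting 1: P = [[1]].
After inserting 2: P = [[1, 2]].
After inserting 4: P = [[1, 2, 4]].
After inserting 3: P = [[1, 2, 3], [4]].

The final insertion tableau P = [[1, 2, 3], [4]] has shape [3, 1].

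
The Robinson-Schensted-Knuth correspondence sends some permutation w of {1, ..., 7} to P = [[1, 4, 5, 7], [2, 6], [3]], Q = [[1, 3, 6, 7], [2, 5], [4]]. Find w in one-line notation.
Reverse the RSK construction: for i from n down to 1, find the cell of Q containing i, remove the entry at that cell from P, and reverse-bump it up through P; the value ejected from row 1 is w(i).

Step i=7: Q has 7 at row 1, column 4; remove that cell from P, ejecting 7. So w(7) = 7. P is now [[1, 4, 5], [2, 6], [3]].
Step i=6: Q has 6 at row 1, column 3; remove that cell from P, ejecting 5. So w(6) = 5. P is now [[1, 4], [2, 6], [3]].
Step i=5: Q has 5 at row 2, column 2; remove 6 from row 2 of P and reverse-bump: 6 enters row 1 and ejects 4. So w(5) = 4. P is now [[1, 6], [2], [3]].
Step i=4: Q has 4 at row 3, column 1; remove 3 from row 3 of P and reverse-bump: 3 enters row 2 and ejects 2; 2 enters row 1 and ejects 1. So w(4) = 1. P is now [[2, 6], [3]].
Step i=3: Q has 3 at row 1, column 2; remove that cell from P, ejecting 6. So w(3) = 6. P is now [[2], [3]].
Step i=2: Q has 2 at row 2, column 1; remove 3 from row 2 of P and reverse-bump: 3 enters row 1 and ejects 2. So w(2) = 2. P is now [[3]].
Step i=1: Q has 1 at row 1, column 1; remove that cell from P, ejecting 3. So w(1) = 3. P is now [].

So w = 3 2 6 1 4 5 7.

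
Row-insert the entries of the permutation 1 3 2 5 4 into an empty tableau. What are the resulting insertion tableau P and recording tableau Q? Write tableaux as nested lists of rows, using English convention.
Insert each entry of the permutation into P by Schensted row insertion, recording in Q the position of each new cell.

Insert 1: appended to row 1. P = [[1]], Q = [[1]].
Insert 3: appended to row 1. P = [[1, 3]], Q = [[1, 2]].
Insert 2: 2 bumps 3 from row 1; 3 starts row 2. P = [[1, 2], [3]], Q = [[1, 2], [3]].
Insert 5: appended to row 1. P = [[1, 2, 5], [3]], Q = [[1, 2, 4], [3]].
Insert 4: 4 bumps 5 from row 1; 5 appends to row 2. P = [[1, 2, 4], [3, 5]], Q = [[1, 2, 4], [3, 5]].

So P = [[1, 2, 4], [3, 5]], Q = [[1, 2, 4], [3, 5]].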